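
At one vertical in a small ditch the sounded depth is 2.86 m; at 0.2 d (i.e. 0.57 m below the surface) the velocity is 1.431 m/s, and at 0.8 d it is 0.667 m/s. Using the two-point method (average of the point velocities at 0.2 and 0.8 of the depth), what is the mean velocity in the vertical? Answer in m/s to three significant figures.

v̄ = (1.431 + 0.667) / 2 = 1.049 m/s

1.05 m/s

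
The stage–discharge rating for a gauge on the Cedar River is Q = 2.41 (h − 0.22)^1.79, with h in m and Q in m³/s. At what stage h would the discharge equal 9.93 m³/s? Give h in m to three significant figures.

2.43 m

h − h₀ = (Q/C)^(1/b) = (9.93/2.41)^(1/1.79) = 2.206 m
h = 0.22 + 2.206 = 2.426 m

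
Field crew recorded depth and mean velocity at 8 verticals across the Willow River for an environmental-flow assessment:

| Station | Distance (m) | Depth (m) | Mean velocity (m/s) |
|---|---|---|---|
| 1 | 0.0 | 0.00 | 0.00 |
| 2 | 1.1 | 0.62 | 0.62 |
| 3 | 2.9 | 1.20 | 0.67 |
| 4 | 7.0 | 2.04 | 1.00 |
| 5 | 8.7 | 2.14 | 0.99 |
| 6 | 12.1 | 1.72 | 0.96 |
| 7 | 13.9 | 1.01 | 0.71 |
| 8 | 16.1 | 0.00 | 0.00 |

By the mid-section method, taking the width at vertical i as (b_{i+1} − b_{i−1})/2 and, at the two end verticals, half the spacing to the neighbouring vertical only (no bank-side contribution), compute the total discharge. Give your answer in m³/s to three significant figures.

w_2 = (2.9 − 0.0)/2 = 1.45 m; q_2 = 0.62 × 0.62 × 1.45 = 0.5574 m³/s
w_3 = (7.0 − 1.1)/2 = 2.95 m; q_3 = 0.67 × 1.20 × 2.95 = 2.372 m³/s
w_4 = (8.7 − 2.9)/2 = 2.9 m; q_4 = 1.00 × 2.04 × 2.9 = 5.916 m³/s
w_5 = (12.1 − 7.0)/2 = 2.55 m; q_5 = 0.99 × 2.14 × 2.55 = 5.402 m³/s
w_6 = (13.9 − 8.7)/2 = 2.6 m; q_6 = 0.96 × 1.72 × 2.6 = 4.293 m³/s
w_7 = (16.1 − 12.1)/2 = 2 m; q_7 = 0.71 × 1.01 × 2 = 1.434 m³/s
Stations 1, 8 contribute zero (depth or velocity is 0).
Q = Σ qᵢ = 19.97 m³/s

20.0 m³/s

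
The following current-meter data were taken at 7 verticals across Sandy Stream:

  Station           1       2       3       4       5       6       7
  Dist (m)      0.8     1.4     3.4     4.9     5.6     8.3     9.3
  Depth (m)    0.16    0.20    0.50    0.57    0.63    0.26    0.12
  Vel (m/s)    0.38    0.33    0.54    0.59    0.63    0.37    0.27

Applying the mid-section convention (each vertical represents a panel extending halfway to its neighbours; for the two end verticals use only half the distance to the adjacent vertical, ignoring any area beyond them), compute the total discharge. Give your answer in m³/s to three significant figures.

1.82 m³/s

w_1 = (1.4 − 0.8)/2 = 0.3 m; q_1 = 0.38 × 0.16 × 0.3 = 0.01824 m³/s
w_2 = (3.4 − 0.8)/2 = 1.3 m; q_2 = 0.33 × 0.20 × 1.3 = 0.08580 m³/s
w_3 = (4.9 − 1.4)/2 = 1.75 m; q_3 = 0.54 × 0.50 × 1.75 = 0.4725 m³/s
w_4 = (5.6 − 3.4)/2 = 1.1 m; q_4 = 0.59 × 0.57 × 1.1 = 0.3699 m³/s
w_5 = (8.3 − 4.9)/2 = 1.7 m; q_5 = 0.63 × 0.63 × 1.7 = 0.6747 m³/s
w_6 = (9.3 − 5.6)/2 = 1.85 m; q_6 = 0.37 × 0.26 × 1.85 = 0.1780 m³/s
w_7 = (9.3 − 8.3)/2 = 0.5 m; q_7 = 0.27 × 0.12 × 0.5 = 0.01620 m³/s
Q = Σ qᵢ = 1.815 m³/s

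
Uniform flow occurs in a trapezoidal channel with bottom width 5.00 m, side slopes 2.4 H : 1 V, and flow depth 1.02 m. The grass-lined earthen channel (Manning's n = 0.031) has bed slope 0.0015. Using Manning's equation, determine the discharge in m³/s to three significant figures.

A = (b + z·y)·y = (5.00 + 2.4×1.02)×1.02 = 7.597 m²
P = b + 2y√(1+z²) = 5.00 + 2×1.02×√(1+2.4²) = 10.30 m
R = A/P = 7.597/10.30 = 0.7373 m
Q = (1/n)·A·R^(2/3)·S^(1/2) = (1/0.031) × 7.597 × 0.7373^(2/3) × 0.0015^(1/2) = 7.746 m³/s

7.75 m³/s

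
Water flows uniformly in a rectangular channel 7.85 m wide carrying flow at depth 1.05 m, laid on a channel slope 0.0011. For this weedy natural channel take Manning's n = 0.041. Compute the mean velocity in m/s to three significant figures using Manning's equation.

0.714 m/s

A = b·y = 7.85 × 1.05 = 8.243 m²
P = b + 2y = 7.85 + 2×1.05 = 9.950 m
R = A/P = 8.243/9.950 = 0.8284 m
Q = (1/n)·A·R^(2/3)·S^(1/2) = (1/0.041) × 8.243 × 0.8284^(2/3) × 0.0011^(1/2) = 5.881 m³/s
V = Q/A = 5.881/8.243 = 0.7135 m/s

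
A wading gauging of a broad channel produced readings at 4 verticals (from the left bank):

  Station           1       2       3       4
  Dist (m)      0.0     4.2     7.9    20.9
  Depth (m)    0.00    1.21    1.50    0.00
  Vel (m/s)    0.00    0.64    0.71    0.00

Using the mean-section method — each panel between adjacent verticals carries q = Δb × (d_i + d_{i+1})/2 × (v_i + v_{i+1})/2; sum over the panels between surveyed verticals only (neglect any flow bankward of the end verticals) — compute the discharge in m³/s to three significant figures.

7.66 m³/s

Panel 1-2: Δb = 4.2 m, d̄ = (0.00+1.21)/2 = 0.605, v̄ = (0.00+0.64)/2 = 0.32 → q = 4.2×0.605×0.32 = 0.8131 m³/s
Panel 2-3: Δb = 3.7 m, d̄ = (1.21+1.50)/2 = 1.355, v̄ = (0.64+0.71)/2 = 0.675 → q = 3.7×1.355×0.675 = 3.384 m³/s
Panel 3-4: Δb = 13 m, d̄ = (1.50+0.00)/2 = 0.75, v̄ = (0.71+0.00)/2 = 0.355 → q = 13×0.75×0.355 = 3.461 m³/s
Q = Σ q = 7.658 m³/s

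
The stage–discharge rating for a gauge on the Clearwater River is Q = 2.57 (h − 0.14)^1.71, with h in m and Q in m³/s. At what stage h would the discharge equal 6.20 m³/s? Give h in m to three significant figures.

1.81 m

h − h₀ = (Q/C)^(1/b) = (6.20/2.57)^(1/1.71) = 1.674 m
h = 0.14 + 1.674 = 1.814 m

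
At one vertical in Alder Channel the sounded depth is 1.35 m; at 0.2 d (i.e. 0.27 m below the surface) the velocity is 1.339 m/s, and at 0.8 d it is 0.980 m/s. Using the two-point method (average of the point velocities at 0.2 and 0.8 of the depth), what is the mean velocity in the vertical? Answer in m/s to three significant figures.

1.16 m/s

v̄ = (1.339 + 0.980) / 2 = 1.160 m/s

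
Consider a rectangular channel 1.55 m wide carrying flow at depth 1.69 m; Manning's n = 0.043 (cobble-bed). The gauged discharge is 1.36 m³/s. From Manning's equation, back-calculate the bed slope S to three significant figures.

0.00116

A = b·y = 1.55 × 1.69 = 2.620 m²
P = b + 2y = 1.55 + 2×1.69 = 4.930 m
R = A/P = 2.620/4.930 = 0.5313 m
S = (Q·n / (1·A·R^(2/3)))² = (1.36×0.043 / (1×2.620×0.6560))² = 0.001158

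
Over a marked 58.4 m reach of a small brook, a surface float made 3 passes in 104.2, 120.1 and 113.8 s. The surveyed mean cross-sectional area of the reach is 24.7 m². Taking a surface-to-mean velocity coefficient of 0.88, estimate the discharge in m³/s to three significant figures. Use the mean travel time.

t̄ = (104.2 + 120.1 + 113.8) / 3 = 112.7 s
v_surface = L / t̄ = 58.4 / 112.7 = 0.5182 m/s
v_mean = 0.88 × 0.5182 = 0.4560 m/s
Q = A × v_mean = 24.7 × 0.4560 = 11.26 m³/s

11.3 m³/s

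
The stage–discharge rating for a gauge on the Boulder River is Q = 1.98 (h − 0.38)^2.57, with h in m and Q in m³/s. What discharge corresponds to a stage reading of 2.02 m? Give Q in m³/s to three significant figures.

7.06 m³/s

Q = 1.98 × (2.02 − 0.38)^2.57 = 1.98 × 1.64^2.57 = 7.060 m³/s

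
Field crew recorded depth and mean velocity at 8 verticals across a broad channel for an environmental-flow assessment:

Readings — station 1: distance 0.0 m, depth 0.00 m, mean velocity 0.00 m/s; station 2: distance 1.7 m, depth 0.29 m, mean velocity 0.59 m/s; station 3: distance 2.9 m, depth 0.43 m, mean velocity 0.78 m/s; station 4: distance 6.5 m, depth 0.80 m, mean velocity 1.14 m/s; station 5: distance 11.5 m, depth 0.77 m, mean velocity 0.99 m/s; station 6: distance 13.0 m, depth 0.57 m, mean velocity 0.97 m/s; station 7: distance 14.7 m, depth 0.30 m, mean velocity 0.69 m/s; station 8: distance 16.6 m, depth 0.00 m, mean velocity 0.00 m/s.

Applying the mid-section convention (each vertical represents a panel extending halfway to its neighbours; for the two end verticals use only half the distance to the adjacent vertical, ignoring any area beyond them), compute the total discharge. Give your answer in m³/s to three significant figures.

w_2 = (2.9 − 0.0)/2 = 1.45 m; q_2 = 0.59 × 0.29 × 1.45 = 0.2481 m³/s
w_3 = (6.5 − 1.7)/2 = 2.4 m; q_3 = 0.78 × 0.43 × 2.4 = 0.8050 m³/s
w_4 = (11.5 − 2.9)/2 = 4.3 m; q_4 = 1.14 × 0.80 × 4.3 = 3.922 m³/s
w_5 = (13.0 − 6.5)/2 = 3.25 m; q_5 = 0.99 × 0.77 × 3.25 = 2.477 m³/s
w_6 = (14.7 − 11.5)/2 = 1.6 m; q_6 = 0.97 × 0.57 × 1.6 = 0.8846 m³/s
w_7 = (16.6 − 13.0)/2 = 1.8 m; q_7 = 0.69 × 0.30 × 1.8 = 0.3726 m³/s
Stations 1, 8 contribute zero (depth or velocity is 0).
Q = Σ qᵢ = 8.709 m³/s

8.71 m³/s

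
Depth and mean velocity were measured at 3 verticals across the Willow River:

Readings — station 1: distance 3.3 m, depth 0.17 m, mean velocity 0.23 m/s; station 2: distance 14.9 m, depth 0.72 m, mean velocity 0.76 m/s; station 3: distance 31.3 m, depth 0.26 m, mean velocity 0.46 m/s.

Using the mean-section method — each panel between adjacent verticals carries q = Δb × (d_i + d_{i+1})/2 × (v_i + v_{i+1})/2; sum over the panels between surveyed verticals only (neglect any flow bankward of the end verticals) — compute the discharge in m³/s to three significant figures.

7.46 m³/s

Panel 1-2: Δb = 11.6 m, d̄ = (0.17+0.72)/2 = 0.445, v̄ = (0.23+0.76)/2 = 0.495 → q = 11.6×0.445×0.495 = 2.555 m³/s
Panel 2-3: Δb = 16.4 m, d̄ = (0.72+0.26)/2 = 0.49, v̄ = (0.76+0.46)/2 = 0.61 → q = 16.4×0.49×0.61 = 4.902 m³/s
Q = Σ q = 7.457 m³/s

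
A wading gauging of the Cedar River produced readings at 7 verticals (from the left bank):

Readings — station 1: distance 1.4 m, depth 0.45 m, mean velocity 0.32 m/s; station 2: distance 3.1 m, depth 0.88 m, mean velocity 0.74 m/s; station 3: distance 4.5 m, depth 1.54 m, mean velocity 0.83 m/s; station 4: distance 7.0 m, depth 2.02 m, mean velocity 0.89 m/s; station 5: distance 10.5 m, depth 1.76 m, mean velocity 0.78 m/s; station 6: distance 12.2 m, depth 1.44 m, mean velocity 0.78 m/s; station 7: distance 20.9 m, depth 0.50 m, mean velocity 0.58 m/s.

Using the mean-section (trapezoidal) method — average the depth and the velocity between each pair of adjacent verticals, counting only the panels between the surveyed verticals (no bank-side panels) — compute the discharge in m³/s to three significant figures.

19.1 m³/s

Panel 1-2: Δb = 1.7 m, d̄ = (0.45+0.88)/2 = 0.665, v̄ = (0.32+0.74)/2 = 0.53 → q = 1.7×0.665×0.53 = 0.5992 m³/s
Panel 2-3: Δb = 1.4 m, d̄ = (0.88+1.54)/2 = 1.21, v̄ = (0.74+0.83)/2 = 0.785 → q = 1.4×1.21×0.785 = 1.330 m³/s
Panel 3-4: Δb = 2.5 m, d̄ = (1.54+2.02)/2 = 1.78, v̄ = (0.83+0.89)/2 = 0.86 → q = 2.5×1.78×0.86 = 3.827 m³/s
Panel 4-5: Δb = 3.5 m, d̄ = (2.02+1.76)/2 = 1.89, v̄ = (0.89+0.78)/2 = 0.835 → q = 3.5×1.89×0.835 = 5.524 m³/s
Panel 5-6: Δb = 1.7 m, d̄ = (1.76+1.44)/2 = 1.6, v̄ = (0.78+0.78)/2 = 0.78 → q = 1.7×1.6×0.78 = 2.122 m³/s
Panel 6-7: Δb = 8.7 m, d̄ = (1.44+0.50)/2 = 0.97, v̄ = (0.78+0.58)/2 = 0.68 → q = 8.7×0.97×0.68 = 5.739 m³/s
Q = Σ q = 19.14 m³/s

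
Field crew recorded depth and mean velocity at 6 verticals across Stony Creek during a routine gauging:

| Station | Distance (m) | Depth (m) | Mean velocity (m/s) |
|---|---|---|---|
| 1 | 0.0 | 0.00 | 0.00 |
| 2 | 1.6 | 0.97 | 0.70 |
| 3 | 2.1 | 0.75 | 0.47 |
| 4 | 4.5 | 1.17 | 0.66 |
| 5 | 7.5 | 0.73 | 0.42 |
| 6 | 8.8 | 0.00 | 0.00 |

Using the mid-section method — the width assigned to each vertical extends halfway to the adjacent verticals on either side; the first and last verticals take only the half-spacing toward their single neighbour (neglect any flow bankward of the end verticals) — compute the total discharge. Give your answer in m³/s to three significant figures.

w_2 = (2.1 − 0.0)/2 = 1.05 m; q_2 = 0.70 × 0.97 × 1.05 = 0.7130 m³/s
w_3 = (4.5 − 1.6)/2 = 1.45 m; q_3 = 0.47 × 0.75 × 1.45 = 0.5111 m³/s
w_4 = (7.5 − 2.1)/2 = 2.7 m; q_4 = 0.66 × 1.17 × 2.7 = 2.085 m³/s
w_5 = (8.8 − 4.5)/2 = 2.15 m; q_5 = 0.42 × 0.73 × 2.15 = 0.6592 m³/s
Stations 1, 6 contribute zero (depth or velocity is 0).
Q = Σ qᵢ = 3.968 m³/s

3.97 m³/s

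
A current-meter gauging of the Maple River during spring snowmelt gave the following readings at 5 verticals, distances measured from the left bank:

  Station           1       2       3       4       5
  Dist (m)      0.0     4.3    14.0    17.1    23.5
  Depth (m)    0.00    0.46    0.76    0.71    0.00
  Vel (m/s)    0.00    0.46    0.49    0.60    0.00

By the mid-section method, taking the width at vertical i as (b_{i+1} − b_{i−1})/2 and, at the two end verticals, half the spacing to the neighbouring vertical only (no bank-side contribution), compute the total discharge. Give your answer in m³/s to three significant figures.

w_2 = (14.0 − 0.0)/2 = 7 m; q_2 = 0.46 × 0.46 × 7 = 1.481 m³/s
w_3 = (17.1 − 4.3)/2 = 6.4 m; q_3 = 0.49 × 0.76 × 6.4 = 2.383 m³/s
w_4 = (23.5 − 14.0)/2 = 4.75 m; q_4 = 0.60 × 0.71 × 4.75 = 2.024 m³/s
Stations 1, 5 contribute zero (depth or velocity is 0).
Q = Σ qᵢ = 5.888 m³/s

5.89 m³/s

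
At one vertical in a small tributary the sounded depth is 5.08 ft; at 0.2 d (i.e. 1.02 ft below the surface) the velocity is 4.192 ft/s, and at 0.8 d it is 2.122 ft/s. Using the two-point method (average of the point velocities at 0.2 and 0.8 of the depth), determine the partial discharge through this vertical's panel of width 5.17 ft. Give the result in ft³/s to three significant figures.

82.9 ft³/s

v̄ = (4.192 + 2.122) / 2 = 3.157 ft/s
q = v̄ × d × w = 3.157 × 5.08 × 5.17 = 82.91 ft³/s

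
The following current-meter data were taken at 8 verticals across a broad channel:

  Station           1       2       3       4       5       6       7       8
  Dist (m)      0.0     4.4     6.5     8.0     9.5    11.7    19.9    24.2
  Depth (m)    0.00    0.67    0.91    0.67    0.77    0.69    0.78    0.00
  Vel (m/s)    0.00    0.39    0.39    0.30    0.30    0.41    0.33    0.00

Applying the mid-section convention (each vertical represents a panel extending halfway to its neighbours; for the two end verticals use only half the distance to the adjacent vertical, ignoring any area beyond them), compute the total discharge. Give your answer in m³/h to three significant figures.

w_2 = (6.5 − 0.0)/2 = 3.25 m; q_2 = 0.39 × 0.67 × 3.25 = 0.8492 m³/s
w_3 = (8.0 − 4.4)/2 = 1.8 m; q_3 = 0.39 × 0.91 × 1.8 = 0.6388 m³/s
w_4 = (9.5 − 6.5)/2 = 1.5 m; q_4 = 0.30 × 0.67 × 1.5 = 0.3015 m³/s
w_5 = (11.7 − 8.0)/2 = 1.85 m; q_5 = 0.30 × 0.77 × 1.85 = 0.4274 m³/s
w_6 = (19.9 − 9.5)/2 = 5.2 m; q_6 = 0.41 × 0.69 × 5.2 = 1.471 m³/s
w_7 = (24.2 − 11.7)/2 = 6.25 m; q_7 = 0.33 × 0.78 × 6.25 = 1.609 m³/s
Stations 1, 8 contribute zero (depth or velocity is 0).
Q = Σ qᵢ = 5.297 m³/s
= 5.297 × 3600 = 19070 m³/h

19100 m³/h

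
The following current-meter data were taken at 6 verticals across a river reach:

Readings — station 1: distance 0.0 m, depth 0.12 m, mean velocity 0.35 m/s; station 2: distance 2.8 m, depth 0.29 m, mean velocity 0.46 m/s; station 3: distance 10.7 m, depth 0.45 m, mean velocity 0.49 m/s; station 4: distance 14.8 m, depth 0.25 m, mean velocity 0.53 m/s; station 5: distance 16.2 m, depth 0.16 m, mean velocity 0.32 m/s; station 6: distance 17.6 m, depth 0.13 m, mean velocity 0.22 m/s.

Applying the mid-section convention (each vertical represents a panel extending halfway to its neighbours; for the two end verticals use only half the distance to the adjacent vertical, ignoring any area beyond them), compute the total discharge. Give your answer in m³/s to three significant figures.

w_1 = (2.8 − 0.0)/2 = 1.4 m; q_1 = 0.35 × 0.12 × 1.4 = 0.05880 m³/s
w_2 = (10.7 − 0.0)/2 = 5.35 m; q_2 = 0.46 × 0.29 × 5.35 = 0.7137 m³/s
w_3 = (14.8 − 2.8)/2 = 6 m; q_3 = 0.49 × 0.45 × 6 = 1.323 m³/s
w_4 = (16.2 − 10.7)/2 = 2.75 m; q_4 = 0.53 × 0.25 × 2.75 = 0.3644 m³/s
w_5 = (17.6 − 14.8)/2 = 1.4 m; q_5 = 0.32 × 0.16 × 1.4 = 0.07168 m³/s
w_6 = (17.6 − 16.2)/2 = 0.7 m; q_6 = 0.22 × 0.13 × 0.7 = 0.02002 m³/s
Q = Σ qᵢ = 2.552 m³/s

2.55 m³/s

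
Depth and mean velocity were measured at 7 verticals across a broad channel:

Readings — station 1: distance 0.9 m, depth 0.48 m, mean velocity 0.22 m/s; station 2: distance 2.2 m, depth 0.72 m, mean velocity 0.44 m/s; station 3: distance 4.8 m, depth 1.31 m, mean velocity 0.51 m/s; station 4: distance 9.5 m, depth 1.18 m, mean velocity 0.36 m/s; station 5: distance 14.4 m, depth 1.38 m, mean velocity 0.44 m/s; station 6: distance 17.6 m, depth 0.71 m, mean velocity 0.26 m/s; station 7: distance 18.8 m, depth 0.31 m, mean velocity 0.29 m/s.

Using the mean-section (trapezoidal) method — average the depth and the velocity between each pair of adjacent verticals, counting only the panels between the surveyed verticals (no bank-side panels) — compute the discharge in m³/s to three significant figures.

7.90 m³/s

Panel 1-2: Δb = 1.3 m, d̄ = (0.48+0.72)/2 = 0.6, v̄ = (0.22+0.44)/2 = 0.33 → q = 1.3×0.6×0.33 = 0.2574 m³/s
Panel 2-3: Δb = 2.6 m, d̄ = (0.72+1.31)/2 = 1.015, v̄ = (0.44+0.51)/2 = 0.475 → q = 2.6×1.015×0.475 = 1.254 m³/s
Panel 3-4: Δb = 4.7 m, d̄ = (1.31+1.18)/2 = 1.245, v̄ = (0.51+0.36)/2 = 0.435 → q = 4.7×1.245×0.435 = 2.545 m³/s
Panel 4-5: Δb = 4.9 m, d̄ = (1.18+1.38)/2 = 1.28, v̄ = (0.36+0.44)/2 = 0.4 → q = 4.9×1.28×0.4 = 2.509 m³/s
Panel 5-6: Δb = 3.2 m, d̄ = (1.38+0.71)/2 = 1.045, v̄ = (0.44+0.26)/2 = 0.35 → q = 3.2×1.045×0.35 = 1.170 m³/s
Panel 6-7: Δb = 1.2 m, d̄ = (0.71+0.31)/2 = 0.51, v̄ = (0.26+0.29)/2 = 0.275 → q = 1.2×0.51×0.275 = 0.1683 m³/s
Q = Σ q = 7.904 m³/s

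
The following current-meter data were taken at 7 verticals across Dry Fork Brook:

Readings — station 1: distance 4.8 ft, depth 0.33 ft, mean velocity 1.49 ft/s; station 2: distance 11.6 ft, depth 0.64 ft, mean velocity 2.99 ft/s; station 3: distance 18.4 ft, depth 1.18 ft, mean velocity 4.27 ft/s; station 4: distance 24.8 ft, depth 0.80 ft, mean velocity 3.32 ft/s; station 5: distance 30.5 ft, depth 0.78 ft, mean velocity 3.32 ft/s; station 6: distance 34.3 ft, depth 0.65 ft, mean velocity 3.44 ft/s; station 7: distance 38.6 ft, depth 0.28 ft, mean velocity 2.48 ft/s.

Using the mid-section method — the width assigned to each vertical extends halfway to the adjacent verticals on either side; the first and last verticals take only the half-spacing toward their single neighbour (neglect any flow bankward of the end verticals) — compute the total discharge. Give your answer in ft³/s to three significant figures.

w_1 = (11.6 − 4.8)/2 = 3.4 ft; q_1 = 1.49 × 0.33 × 3.4 = 1.672 ft³/s
w_2 = (18.4 − 4.8)/2 = 6.8 ft; q_2 = 2.99 × 0.64 × 6.8 = 13.01 ft³/s
w_3 = (24.8 − 11.6)/2 = 6.6 ft; q_3 = 4.27 × 1.18 × 6.6 = 33.25 ft³/s
w_4 = (30.5 − 18.4)/2 = 6.05 ft; q_4 = 3.32 × 0.80 × 6.05 = 16.07 ft³/s
w_5 = (34.3 − 24.8)/2 = 4.75 ft; q_5 = 3.32 × 0.78 × 4.75 = 12.30 ft³/s
w_6 = (38.6 − 30.5)/2 = 4.05 ft; q_6 = 3.44 × 0.65 × 4.05 = 9.056 ft³/s
w_7 = (38.6 − 34.3)/2 = 2.15 ft; q_7 = 2.48 × 0.28 × 2.15 = 1.493 ft³/s
Q = Σ qᵢ = 86.86 ft³/s

86.9 ft³/s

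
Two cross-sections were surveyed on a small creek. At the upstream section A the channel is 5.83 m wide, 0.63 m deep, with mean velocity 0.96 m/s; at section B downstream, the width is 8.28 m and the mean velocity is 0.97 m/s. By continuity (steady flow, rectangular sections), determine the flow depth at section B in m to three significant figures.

0.439 m

Q = A₁V₁ = (5.83×0.63) × 0.96 = 3.526 m³/s
d₂ = Q/(b₂ V₂) = 3.526/(8.28×0.97) = 0.4390 m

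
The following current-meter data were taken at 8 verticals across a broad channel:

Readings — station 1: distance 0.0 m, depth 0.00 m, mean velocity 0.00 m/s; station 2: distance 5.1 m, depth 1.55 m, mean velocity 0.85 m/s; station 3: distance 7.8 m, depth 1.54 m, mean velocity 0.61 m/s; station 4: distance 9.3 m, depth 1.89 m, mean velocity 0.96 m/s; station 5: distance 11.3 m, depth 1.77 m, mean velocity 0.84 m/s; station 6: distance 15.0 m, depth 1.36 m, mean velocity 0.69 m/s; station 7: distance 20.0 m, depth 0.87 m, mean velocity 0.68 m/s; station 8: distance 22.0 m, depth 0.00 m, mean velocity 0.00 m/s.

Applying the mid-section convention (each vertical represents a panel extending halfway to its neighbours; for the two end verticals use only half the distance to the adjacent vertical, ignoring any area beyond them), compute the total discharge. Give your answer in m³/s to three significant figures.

w_2 = (7.8 − 0.0)/2 = 3.9 m; q_2 = 0.85 × 1.55 × 3.9 = 5.138 m³/s
w_3 = (9.3 − 5.1)/2 = 2.1 m; q_3 = 0.61 × 1.54 × 2.1 = 1.973 m³/s
w_4 = (11.3 − 7.8)/2 = 1.75 m; q_4 = 0.96 × 1.89 × 1.75 = 3.175 m³/s
w_5 = (15.0 − 9.3)/2 = 2.85 m; q_5 = 0.84 × 1.77 × 2.85 = 4.237 m³/s
w_6 = (20.0 − 11.3)/2 = 4.35 m; q_6 = 0.69 × 1.36 × 4.35 = 4.082 m³/s
w_7 = (22.0 − 15.0)/2 = 3.5 m; q_7 = 0.68 × 0.87 × 3.5 = 2.071 m³/s
Stations 1, 8 contribute zero (depth or velocity is 0).
Q = Σ qᵢ = 20.68 m³/s

20.7 m³/s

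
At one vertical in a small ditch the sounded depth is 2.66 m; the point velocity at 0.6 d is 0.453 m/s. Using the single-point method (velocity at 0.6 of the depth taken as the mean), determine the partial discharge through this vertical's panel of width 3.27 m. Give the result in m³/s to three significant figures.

3.94 m³/s

v̄ = v₀.₆ = 0.453 m/s
q = v̄ × d × w = 0.4530 × 2.66 × 3.27 = 3.940 m³/s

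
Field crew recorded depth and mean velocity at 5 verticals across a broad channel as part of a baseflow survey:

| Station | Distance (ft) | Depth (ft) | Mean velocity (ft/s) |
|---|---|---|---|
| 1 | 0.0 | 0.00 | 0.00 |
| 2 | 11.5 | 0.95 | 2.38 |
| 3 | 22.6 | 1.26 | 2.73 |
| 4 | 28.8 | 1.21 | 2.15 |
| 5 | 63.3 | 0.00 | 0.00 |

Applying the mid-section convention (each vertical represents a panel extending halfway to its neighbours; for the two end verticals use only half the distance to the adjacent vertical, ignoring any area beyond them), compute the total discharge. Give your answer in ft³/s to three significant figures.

w_2 = (22.6 − 0.0)/2 = 11.3 ft; q_2 = 2.38 × 0.95 × 11.3 = 25.55 ft³/s
w_3 = (28.8 − 11.5)/2 = 8.65 ft; q_3 = 2.73 × 1.26 × 8.65 = 29.75 ft³/s
w_4 = (63.3 − 22.6)/2 = 20.35 ft; q_4 = 2.15 × 1.21 × 20.35 = 52.94 ft³/s
Stations 1, 5 contribute zero (depth or velocity is 0).
Q = Σ qᵢ = 108.2 ft³/s

108 ft³/s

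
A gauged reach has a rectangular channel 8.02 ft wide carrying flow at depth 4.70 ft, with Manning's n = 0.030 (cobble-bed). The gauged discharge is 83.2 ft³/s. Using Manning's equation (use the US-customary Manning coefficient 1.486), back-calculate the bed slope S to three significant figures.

A = b·y = 8.02 × 4.70 = 37.69 ft²
P = b + 2y = 8.02 + 2×4.70 = 17.42 ft
R = A/P = 37.69/17.42 = 2.164 ft
S = (Q·n / (1.486·A·R^(2/3)))² = (83.2×0.030 / (1.486×37.69×1.673))² = 0.0007095

0.000709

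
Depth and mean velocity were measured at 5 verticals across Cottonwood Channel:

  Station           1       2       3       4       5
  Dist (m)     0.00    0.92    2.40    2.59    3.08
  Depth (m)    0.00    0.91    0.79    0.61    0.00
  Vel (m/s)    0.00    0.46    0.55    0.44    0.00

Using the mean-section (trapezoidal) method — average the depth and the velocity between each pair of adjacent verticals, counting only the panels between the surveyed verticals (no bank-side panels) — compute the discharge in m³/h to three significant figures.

Panel 1-2: Δb = 0.92 m, d̄ = (0.00+0.91)/2 = 0.455, v̄ = (0.00+0.46)/2 = 0.23 → q = 0.92×0.455×0.23 = 0.09628 m³/s
Panel 2-3: Δb = 1.48 m, d̄ = (0.91+0.79)/2 = 0.85, v̄ = (0.46+0.55)/2 = 0.505 → q = 1.48×0.85×0.505 = 0.6353 m³/s
Panel 3-4: Δb = 0.19 m, d̄ = (0.79+0.61)/2 = 0.7, v̄ = (0.55+0.44)/2 = 0.495 → q = 0.19×0.7×0.495 = 0.06584 m³/s
Panel 4-5: Δb = 0.49 m, d̄ = (0.61+0.00)/2 = 0.305, v̄ = (0.44+0.00)/2 = 0.22 → q = 0.49×0.305×0.22 = 0.03288 m³/s
Q = Σ q = 0.8303 m³/s
= 0.8303 × 3600 = 2989 m³/h

2990 m³/h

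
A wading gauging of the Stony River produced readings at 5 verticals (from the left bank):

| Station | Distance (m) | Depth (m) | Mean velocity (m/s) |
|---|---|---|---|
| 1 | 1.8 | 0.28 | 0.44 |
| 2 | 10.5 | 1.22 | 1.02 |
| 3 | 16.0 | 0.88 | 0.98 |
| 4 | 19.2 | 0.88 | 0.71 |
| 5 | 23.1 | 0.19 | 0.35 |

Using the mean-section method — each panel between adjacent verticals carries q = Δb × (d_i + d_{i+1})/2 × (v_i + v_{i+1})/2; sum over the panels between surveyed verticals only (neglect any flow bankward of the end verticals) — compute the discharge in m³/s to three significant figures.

14.0 m³/s

Panel 1-2: Δb = 8.7 m, d̄ = (0.28+1.22)/2 = 0.75, v̄ = (0.44+1.02)/2 = 0.73 → q = 8.7×0.75×0.73 = 4.763 m³/s
Panel 2-3: Δb = 5.5 m, d̄ = (1.22+0.88)/2 = 1.05, v̄ = (1.02+0.98)/2 = 1 → q = 5.5×1.05×1 = 5.775 m³/s
Panel 3-4: Δb = 3.2 m, d̄ = (0.88+0.88)/2 = 0.88, v̄ = (0.98+0.71)/2 = 0.845 → q = 3.2×0.88×0.845 = 2.380 m³/s
Panel 4-5: Δb = 3.9 m, d̄ = (0.88+0.19)/2 = 0.535, v̄ = (0.71+0.35)/2 = 0.53 → q = 3.9×0.535×0.53 = 1.106 m³/s
Q = Σ q = 14.02 m³/s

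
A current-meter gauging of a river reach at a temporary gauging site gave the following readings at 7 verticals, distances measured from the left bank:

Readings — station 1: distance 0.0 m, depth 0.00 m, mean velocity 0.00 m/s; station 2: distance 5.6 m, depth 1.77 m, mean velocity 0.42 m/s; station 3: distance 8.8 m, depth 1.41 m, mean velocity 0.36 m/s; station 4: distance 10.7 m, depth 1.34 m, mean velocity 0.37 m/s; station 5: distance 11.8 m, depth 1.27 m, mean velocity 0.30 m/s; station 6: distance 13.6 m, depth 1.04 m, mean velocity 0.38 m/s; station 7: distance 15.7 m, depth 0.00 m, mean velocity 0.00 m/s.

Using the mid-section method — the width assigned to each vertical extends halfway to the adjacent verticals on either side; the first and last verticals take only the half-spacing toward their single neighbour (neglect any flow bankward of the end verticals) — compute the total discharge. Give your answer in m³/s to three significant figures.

w_2 = (8.8 − 0.0)/2 = 4.4 m; q_2 = 0.42 × 1.77 × 4.4 = 3.271 m³/s
w_3 = (10.7 − 5.6)/2 = 2.55 m; q_3 = 0.36 × 1.41 × 2.55 = 1.294 m³/s
w_4 = (11.8 − 8.8)/2 = 1.5 m; q_4 = 0.37 × 1.34 × 1.5 = 0.7437 m³/s
w_5 = (13.6 − 10.7)/2 = 1.45 m; q_5 = 0.30 × 1.27 × 1.45 = 0.5525 m³/s
w_6 = (15.7 − 11.8)/2 = 1.95 m; q_6 = 0.38 × 1.04 × 1.95 = 0.7706 m³/s
Stations 1, 7 contribute zero (depth or velocity is 0).
Q = Σ qᵢ = 6.632 m³/s

6.63 m³/s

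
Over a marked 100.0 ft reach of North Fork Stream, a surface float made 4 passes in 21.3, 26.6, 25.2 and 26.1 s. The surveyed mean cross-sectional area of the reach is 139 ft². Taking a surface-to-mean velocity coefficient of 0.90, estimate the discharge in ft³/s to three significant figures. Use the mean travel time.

504 ft³/s

t̄ = (21.3 + 26.6 + 25.2 + 26.1) / 4 = 24.8 s
v_surface = L / t̄ = 100.0 / 24.8 = 4.032 ft/s
v_mean = 0.90 × 4.032 = 3.629 ft/s
Q = A × v_mean = 139 × 3.629 = 504.4 ft³/s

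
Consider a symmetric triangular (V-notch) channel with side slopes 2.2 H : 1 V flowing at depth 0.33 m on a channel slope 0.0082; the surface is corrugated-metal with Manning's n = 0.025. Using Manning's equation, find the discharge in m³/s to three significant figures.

0.245 m³/s

A = z·y² = 2.2×0.33² = 0.2396 m²
P = 2y√(1+z²) = 2×0.33×√(1+2.2²) = 1.595 m
R = A/P = 0.2396/1.595 = 0.1502 m
Q = (1/n)·A·R^(2/3)·S^(1/2) = (1/0.025) × 0.2396 × 0.1502^(2/3) × 0.0082^(1/2) = 0.2452 m³/s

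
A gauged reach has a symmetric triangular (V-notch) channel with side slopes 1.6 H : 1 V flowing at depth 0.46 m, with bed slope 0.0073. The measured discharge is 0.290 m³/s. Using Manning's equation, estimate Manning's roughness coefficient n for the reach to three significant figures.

0.0335

A = z·y² = 1.6×0.46² = 0.3386 m²
P = 2y√(1+z²) = 2×0.46×√(1+1.6²) = 1.736 m
R = A/P = 0.3386/1.736 = 0.1950 m
n = (1/Q)·A·R^(2/3)·S^(1/2) = (1/0.290) × 0.3386 × 0.3363 × 0.08544 = 0.03355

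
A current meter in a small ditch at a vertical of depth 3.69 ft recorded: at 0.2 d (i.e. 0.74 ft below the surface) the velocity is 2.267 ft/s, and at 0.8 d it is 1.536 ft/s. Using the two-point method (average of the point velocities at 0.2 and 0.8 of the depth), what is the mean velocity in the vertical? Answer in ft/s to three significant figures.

v̄ = (2.267 + 1.536) / 2 = 1.902 ft/s

1.90 ft/s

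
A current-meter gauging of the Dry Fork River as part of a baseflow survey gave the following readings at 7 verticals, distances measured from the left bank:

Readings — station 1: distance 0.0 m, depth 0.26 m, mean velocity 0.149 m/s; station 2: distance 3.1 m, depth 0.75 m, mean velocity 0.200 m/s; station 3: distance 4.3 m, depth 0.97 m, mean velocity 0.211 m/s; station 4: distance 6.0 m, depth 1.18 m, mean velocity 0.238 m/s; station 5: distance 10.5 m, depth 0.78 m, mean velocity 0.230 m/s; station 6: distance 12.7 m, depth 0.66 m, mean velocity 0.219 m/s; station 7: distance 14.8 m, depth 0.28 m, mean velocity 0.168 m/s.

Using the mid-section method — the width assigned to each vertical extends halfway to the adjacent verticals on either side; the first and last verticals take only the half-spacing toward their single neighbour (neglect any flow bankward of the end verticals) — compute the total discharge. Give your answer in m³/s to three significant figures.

w_1 = (3.1 − 0.0)/2 = 1.55 m; q_1 = 0.149 × 0.26 × 1.55 = 0.06005 m³/s
w_2 = (4.3 − 0.0)/2 = 2.15 m; q_2 = 0.200 × 0.75 × 2.15 = 0.3225 m³/s
w_3 = (6.0 − 3.1)/2 = 1.45 m; q_3 = 0.211 × 0.97 × 1.45 = 0.2968 m³/s
w_4 = (10.5 − 4.3)/2 = 3.1 m; q_4 = 0.238 × 1.18 × 3.1 = 0.8706 m³/s
w_5 = (12.7 − 6.0)/2 = 3.35 m; q_5 = 0.230 × 0.78 × 3.35 = 0.6010 m³/s
w_6 = (14.8 − 10.5)/2 = 2.15 m; q_6 = 0.219 × 0.66 × 2.15 = 0.3108 m³/s
w_7 = (14.8 − 12.7)/2 = 1.05 m; q_7 = 0.168 × 0.28 × 1.05 = 0.04939 m³/s
Q = Σ qᵢ = 2.511 m³/s

2.51 m³/s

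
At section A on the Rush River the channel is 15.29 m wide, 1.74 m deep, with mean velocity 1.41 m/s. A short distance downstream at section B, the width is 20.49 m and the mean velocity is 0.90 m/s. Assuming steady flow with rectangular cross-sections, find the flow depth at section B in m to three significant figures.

Q = A₁V₁ = (15.29×1.74) × 1.41 = 37.51 m³/s
d₂ = Q/(b₂ V₂) = 37.51/(20.49×0.90) = 2.034 m

2.03 m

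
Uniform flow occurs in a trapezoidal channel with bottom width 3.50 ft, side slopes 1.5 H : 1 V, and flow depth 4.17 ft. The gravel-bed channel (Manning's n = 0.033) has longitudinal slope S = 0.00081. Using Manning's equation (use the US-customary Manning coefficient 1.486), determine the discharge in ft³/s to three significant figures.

88.0 ft³/s

A = (b + z·y)·y = (3.50 + 1.5×4.17)×4.17 = 40.68 ft²
P = b + 2y√(1+z²) = 3.50 + 2×4.17×√(1+1.5²) = 18.54 ft
R = A/P = 40.68/18.54 = 2.195 ft
Q = (1.486/n)·A·R^(2/3)·S^(1/2) = (1.486/0.033) × 40.68 × 2.195^(2/3) × 0.00081^(1/2) = 88.04 ft³/s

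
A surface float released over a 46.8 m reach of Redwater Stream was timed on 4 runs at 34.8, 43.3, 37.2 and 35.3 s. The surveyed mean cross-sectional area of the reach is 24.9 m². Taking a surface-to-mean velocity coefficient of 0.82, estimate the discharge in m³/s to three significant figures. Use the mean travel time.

25.4 m³/s

t̄ = (34.8 + 43.3 + 37.2 + 35.3) / 4 = 37.65 s
v_surface = L / t̄ = 46.8 / 37.65 = 1.243 m/s
v_mean = 0.82 × 1.243 = 1.019 m/s
Q = A × v_mean = 24.9 × 1.019 = 25.38 m³/s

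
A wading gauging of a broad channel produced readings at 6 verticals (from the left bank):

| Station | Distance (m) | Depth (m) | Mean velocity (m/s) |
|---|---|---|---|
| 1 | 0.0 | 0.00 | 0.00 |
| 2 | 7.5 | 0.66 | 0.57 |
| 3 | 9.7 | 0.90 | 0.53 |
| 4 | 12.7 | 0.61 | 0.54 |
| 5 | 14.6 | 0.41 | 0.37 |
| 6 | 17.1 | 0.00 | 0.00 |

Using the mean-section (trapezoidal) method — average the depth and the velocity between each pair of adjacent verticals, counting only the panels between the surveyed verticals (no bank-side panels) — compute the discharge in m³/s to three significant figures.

3.40 m³/s

Panel 1-2: Δb = 7.5 m, d̄ = (0.00+0.66)/2 = 0.33, v̄ = (0.00+0.57)/2 = 0.285 → q = 7.5×0.33×0.285 = 0.7054 m³/s
Panel 2-3: Δb = 2.2 m, d̄ = (0.66+0.90)/2 = 0.78, v̄ = (0.57+0.53)/2 = 0.55 → q = 2.2×0.78×0.55 = 0.9438 m³/s
Panel 3-4: Δb = 3 m, d̄ = (0.90+0.61)/2 = 0.755, v̄ = (0.53+0.54)/2 = 0.535 → q = 3×0.755×0.535 = 1.212 m³/s
Panel 4-5: Δb = 1.9 m, d̄ = (0.61+0.41)/2 = 0.51, v̄ = (0.54+0.37)/2 = 0.455 → q = 1.9×0.51×0.455 = 0.4409 m³/s
Panel 5-6: Δb = 2.5 m, d̄ = (0.41+0.00)/2 = 0.205, v̄ = (0.37+0.00)/2 = 0.185 → q = 2.5×0.205×0.185 = 0.09481 m³/s
Q = Σ q = 3.397 m³/s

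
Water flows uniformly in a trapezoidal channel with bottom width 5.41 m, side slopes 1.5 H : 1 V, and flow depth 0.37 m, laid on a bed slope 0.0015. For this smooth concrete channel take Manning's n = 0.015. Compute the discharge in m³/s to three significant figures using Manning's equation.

2.71 m³/s

A = (b + z·y)·y = (5.41 + 1.5×0.37)×0.37 = 2.207 m²
P = b + 2y√(1+z²) = 5.41 + 2×0.37×√(1+1.5²) = 6.744 m
R = A/P = 2.207/6.744 = 0.3273 m
Q = (1/n)·A·R^(2/3)·S^(1/2) = (1/0.015) × 2.207 × 0.3273^(2/3) × 0.0015^(1/2) = 2.706 m³/s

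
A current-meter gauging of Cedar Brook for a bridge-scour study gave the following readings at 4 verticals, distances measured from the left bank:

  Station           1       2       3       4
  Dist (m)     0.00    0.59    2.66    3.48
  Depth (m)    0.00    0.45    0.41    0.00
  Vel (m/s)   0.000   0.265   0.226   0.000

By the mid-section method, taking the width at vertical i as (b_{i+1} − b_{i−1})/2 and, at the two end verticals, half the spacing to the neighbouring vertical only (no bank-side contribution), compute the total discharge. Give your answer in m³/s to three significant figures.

0.292 m³/s

w_2 = (2.66 − 0.00)/2 = 1.33 m; q_2 = 0.265 × 0.45 × 1.33 = 0.1586 m³/s
w_3 = (3.48 − 0.59)/2 = 1.445 m; q_3 = 0.226 × 0.41 × 1.445 = 0.1339 m³/s
Stations 1, 4 contribute zero (depth or velocity is 0).
Q = Σ qᵢ = 0.2925 m³/s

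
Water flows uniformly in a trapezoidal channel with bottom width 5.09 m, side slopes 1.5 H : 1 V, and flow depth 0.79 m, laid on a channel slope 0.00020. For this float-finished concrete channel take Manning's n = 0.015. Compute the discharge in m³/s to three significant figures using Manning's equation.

A = (b + z·y)·y = (5.09 + 1.5×0.79)×0.79 = 4.957 m²
P = b + 2y√(1+z²) = 5.09 + 2×0.79×√(1+1.5²) = 7.938 m
R = A/P = 4.957/7.938 = 0.6245 m
Q = (1/n)·A·R^(2/3)·S^(1/2) = (1/0.015) × 4.957 × 0.6245^(2/3) × 0.00020^(1/2) = 3.415 m³/s

3.41 m³/s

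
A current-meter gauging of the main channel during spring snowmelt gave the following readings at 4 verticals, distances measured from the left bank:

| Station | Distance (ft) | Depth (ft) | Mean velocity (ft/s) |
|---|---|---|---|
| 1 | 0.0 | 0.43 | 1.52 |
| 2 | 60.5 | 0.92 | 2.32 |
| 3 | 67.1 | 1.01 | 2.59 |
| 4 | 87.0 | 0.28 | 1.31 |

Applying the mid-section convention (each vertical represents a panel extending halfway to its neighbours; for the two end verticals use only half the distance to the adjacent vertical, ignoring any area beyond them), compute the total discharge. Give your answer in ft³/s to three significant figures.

130 ft³/s

w_1 = (60.5 − 0.0)/2 = 30.25 ft; q_1 = 1.52 × 0.43 × 30.25 = 19.77 ft³/s
w_2 = (67.1 − 0.0)/2 = 33.55 ft; q_2 = 2.32 × 0.92 × 33.55 = 71.61 ft³/s
w_3 = (87.0 − 60.5)/2 = 13.25 ft; q_3 = 2.59 × 1.01 × 13.25 = 34.66 ft³/s
w_4 = (87.0 − 67.1)/2 = 9.95 ft; q_4 = 1.31 × 0.28 × 9.95 = 3.650 ft³/s
Q = Σ qᵢ = 129.7 ft³/s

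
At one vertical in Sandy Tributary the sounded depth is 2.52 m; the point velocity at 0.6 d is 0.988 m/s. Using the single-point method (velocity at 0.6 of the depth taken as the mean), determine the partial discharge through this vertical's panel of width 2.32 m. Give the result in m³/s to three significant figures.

v̄ = v₀.₆ = 0.988 m/s
q = v̄ × d × w = 0.9880 × 2.52 × 2.32 = 5.776 m³/s

5.78 m³/s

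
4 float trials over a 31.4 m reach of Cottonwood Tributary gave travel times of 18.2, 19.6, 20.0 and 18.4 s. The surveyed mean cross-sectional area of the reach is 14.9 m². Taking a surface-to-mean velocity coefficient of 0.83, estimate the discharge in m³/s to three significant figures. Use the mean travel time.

20.4 m³/s

t̄ = (18.2 + 19.6 + 20.0 + 18.4) / 4 = 19.05 s
v_surface = L / t̄ = 31.4 / 19.05 = 1.648 m/s
v_mean = 0.83 × 1.648 = 1.368 m/s
Q = A × v_mean = 14.9 × 1.368 = 20.38 m³/s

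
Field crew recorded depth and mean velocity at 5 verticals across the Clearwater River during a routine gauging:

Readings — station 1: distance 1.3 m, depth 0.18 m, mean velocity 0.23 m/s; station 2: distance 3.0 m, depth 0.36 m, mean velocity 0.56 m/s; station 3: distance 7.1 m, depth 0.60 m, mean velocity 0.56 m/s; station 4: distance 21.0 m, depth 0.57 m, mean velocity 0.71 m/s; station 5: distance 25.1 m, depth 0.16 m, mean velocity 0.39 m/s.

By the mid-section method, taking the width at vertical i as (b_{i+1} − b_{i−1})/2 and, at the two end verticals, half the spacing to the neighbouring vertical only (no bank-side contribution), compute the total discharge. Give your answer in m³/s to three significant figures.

w_1 = (3.0 − 1.3)/2 = 0.85 m; q_1 = 0.23 × 0.18 × 0.85 = 0.03519 m³/s
w_2 = (7.1 − 1.3)/2 = 2.9 m; q_2 = 0.56 × 0.36 × 2.9 = 0.5846 m³/s
w_3 = (21.0 − 3.0)/2 = 9 m; q_3 = 0.56 × 0.60 × 9 = 3.024 m³/s
w_4 = (25.1 − 7.1)/2 = 9 m; q_4 = 0.71 × 0.57 × 9 = 3.642 m³/s
w_5 = (25.1 − 21.0)/2 = 2.05 m; q_5 = 0.39 × 0.16 × 2.05 = 0.1279 m³/s
Q = Σ qᵢ = 7.414 m³/s

7.41 m³/s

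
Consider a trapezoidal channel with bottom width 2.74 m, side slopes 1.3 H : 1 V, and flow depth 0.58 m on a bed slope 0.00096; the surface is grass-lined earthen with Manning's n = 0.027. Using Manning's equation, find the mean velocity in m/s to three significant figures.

0.660 m/s

A = (b + z·y)·y = (2.74 + 1.3×0.58)×0.58 = 2.027 m²
P = b + 2y√(1+z²) = 2.74 + 2×0.58×√(1+1.3²) = 4.643 m
R = A/P = 2.027/4.643 = 0.4365 m
Q = (1/n)·A·R^(2/3)·S^(1/2) = (1/0.027) × 2.027 × 0.4365^(2/3) × 0.00096^(1/2) = 1.338 m³/s
V = Q/A = 1.338/2.027 = 0.6603 m/s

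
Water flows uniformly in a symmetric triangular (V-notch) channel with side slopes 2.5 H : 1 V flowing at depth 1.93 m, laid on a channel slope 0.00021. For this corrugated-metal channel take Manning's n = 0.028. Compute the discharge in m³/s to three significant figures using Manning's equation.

A = z·y² = 2.5×1.93² = 9.312 m²
P = 2y√(1+z²) = 2×1.93×√(1+2.5²) = 10.39 m
R = A/P = 9.312/10.39 = 0.8960 m
Q = (1/n)·A·R^(2/3)·S^(1/2) = (1/0.028) × 9.312 × 0.8960^(2/3) × 0.00021^(1/2) = 4.479 m³/s

4.48 m³/s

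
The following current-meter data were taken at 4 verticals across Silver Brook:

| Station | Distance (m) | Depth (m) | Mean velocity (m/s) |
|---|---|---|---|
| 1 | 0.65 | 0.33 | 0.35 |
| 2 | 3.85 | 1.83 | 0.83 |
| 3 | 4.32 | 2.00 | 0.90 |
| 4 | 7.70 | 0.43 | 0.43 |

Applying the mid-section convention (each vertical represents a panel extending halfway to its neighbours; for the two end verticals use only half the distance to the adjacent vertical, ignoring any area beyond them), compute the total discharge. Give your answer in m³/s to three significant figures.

w_1 = (3.85 − 0.65)/2 = 1.6 m; q_1 = 0.35 × 0.33 × 1.6 = 0.1848 m³/s
w_2 = (4.32 − 0.65)/2 = 1.835 m; q_2 = 0.83 × 1.83 × 1.835 = 2.787 m³/s
w_3 = (7.70 − 3.85)/2 = 1.925 m; q_3 = 0.90 × 2.00 × 1.925 = 3.465 m³/s
w_4 = (7.70 − 4.32)/2 = 1.69 m; q_4 = 0.43 × 0.43 × 1.69 = 0.3125 m³/s
Q = Σ qᵢ = 6.749 m³/s

6.75 m³/s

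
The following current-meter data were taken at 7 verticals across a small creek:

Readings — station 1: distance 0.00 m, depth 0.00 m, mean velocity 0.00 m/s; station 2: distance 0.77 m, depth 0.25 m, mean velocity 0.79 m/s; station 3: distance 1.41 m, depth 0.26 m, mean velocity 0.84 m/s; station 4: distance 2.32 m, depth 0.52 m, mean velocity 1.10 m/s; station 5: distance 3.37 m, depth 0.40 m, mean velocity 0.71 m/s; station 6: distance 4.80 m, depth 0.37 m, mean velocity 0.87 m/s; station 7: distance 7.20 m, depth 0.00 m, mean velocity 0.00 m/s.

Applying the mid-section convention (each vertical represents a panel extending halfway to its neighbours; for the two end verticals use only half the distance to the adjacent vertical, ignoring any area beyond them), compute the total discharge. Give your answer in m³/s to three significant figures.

1.84 m³/s

w_2 = (1.41 − 0.00)/2 = 0.705 m; q_2 = 0.79 × 0.25 × 0.705 = 0.1392 m³/s
w_3 = (2.32 − 0.77)/2 = 0.775 m; q_3 = 0.84 × 0.26 × 0.775 = 0.1693 m³/s
w_4 = (3.37 − 1.41)/2 = 0.98 m; q_4 = 1.10 × 0.52 × 0.98 = 0.5606 m³/s
w_5 = (4.80 − 2.32)/2 = 1.24 m; q_5 = 0.71 × 0.40 × 1.24 = 0.3522 m³/s
w_6 = (7.20 − 3.37)/2 = 1.915 m; q_6 = 0.87 × 0.37 × 1.915 = 0.6164 m³/s
Stations 1, 7 contribute zero (depth or velocity is 0).
Q = Σ qᵢ = 1.838 m³/s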